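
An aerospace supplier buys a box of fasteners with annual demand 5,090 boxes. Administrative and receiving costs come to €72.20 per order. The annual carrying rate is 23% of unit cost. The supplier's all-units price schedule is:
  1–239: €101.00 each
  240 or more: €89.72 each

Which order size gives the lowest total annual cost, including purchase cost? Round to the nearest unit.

Holding cost per unit per year at price C is H = 0.23·C.
For each price level, check whether its EOQ is feasible; otherwise the best quantity at that price is the breakpoint.
EOQ at €101.00 = 177.9 (feasible in tier 1): TC = 5,090×€101.00 + (5,090/177.9)×72.2 + (177.9/2)×0.23×€101.00 = €518,222.06.
EOQ at €89.72 = 188.7 < 240, so use break Q=240: TC = 5,090×€89.72 + (5,090/240.0)×72.2 + (240.0/2)×0.23×€89.72 = €460,682.31.
Lowest total cost is €460,682.31 at Q = 240.0.

Q* ≈ 240 boxes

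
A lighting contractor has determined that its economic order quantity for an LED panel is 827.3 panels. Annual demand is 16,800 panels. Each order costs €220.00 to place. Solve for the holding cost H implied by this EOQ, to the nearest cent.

The basic EOQ model gives Q* = √(2DS/H); rearrange for the unknown.
From Q* = √(2DS/H): H = 2DS / Q*² = 2 × 16,800 × 220 / 827.3² = 10.8003.

H ≈ €10.80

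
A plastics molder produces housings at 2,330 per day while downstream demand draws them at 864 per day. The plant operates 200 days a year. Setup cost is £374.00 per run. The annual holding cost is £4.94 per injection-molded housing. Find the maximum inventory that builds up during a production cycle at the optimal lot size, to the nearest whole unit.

I_max ≈ 4,057 housings

Annual demand D = 864 × 200 = 172,800.
Production build-up factor (1 − d/p) = 1 − 864/2,330 = 0.6292.
Q* = √(2DS / (H(1 − d/p))) = √(2 × 172,800 × 374 / (4.94 × 0.6292)).
= √(129,254,400 / 3.1082) ≈ 6448.670.
Maximum inventory = Q*(1 − d/p) = 6448.670 × 0.6292 ≈ 4057.404.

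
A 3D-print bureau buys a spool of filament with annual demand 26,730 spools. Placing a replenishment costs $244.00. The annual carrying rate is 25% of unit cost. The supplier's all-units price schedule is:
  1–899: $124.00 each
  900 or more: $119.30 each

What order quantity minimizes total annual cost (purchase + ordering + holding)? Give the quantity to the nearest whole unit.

Q* ≈ 900 spools

Holding cost per unit per year at price C is H = 0.25·C.
For each price level, check whether its EOQ is feasible; otherwise the best quantity at that price is the breakpoint.
EOQ at $124.00 = 648.7 (feasible in tier 1): TC = 26,730×$124.00 + (26,730/648.7)×244 + (648.7/2)×0.25×$124.00 = $3,334,628.99.
EOQ at $119.30 = 661.3 < 900, so use break Q=900: TC = 26,730×$119.30 + (26,730/900.0)×244 + (900.0/2)×0.25×$119.30 = $3,209,557.05.
Lowest total cost is $3,209,557.05 at Q = 900.0.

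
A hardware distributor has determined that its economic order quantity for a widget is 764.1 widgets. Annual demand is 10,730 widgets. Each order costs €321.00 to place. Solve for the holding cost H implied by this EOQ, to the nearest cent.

Squaring Q* = √(2DS/H) gives Q*² = 2DS/H.
From Q* = √(2DS/H): H = 2DS / Q*² = 2 × 10,730 × 321 / 764.1² = 11.7987.

H ≈ €11.80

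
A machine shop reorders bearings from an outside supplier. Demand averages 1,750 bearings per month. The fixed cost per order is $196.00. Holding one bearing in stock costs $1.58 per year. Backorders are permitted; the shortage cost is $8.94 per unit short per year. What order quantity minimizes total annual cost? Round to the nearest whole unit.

Q* ≈ 2,476 bearings

Annual demand D = 1,750 × 12 = 21,000.
With planned backorders, Q* = √(2DS/H) · √((H+B)/B).
√(2DS/H) = √(2 × 21,000 × 196 / 1.58) = 2282.570.
√((H+B)/B) = √((1.58+8.94)/8.94) = 1.0848.
Q* ≈ 2476.072.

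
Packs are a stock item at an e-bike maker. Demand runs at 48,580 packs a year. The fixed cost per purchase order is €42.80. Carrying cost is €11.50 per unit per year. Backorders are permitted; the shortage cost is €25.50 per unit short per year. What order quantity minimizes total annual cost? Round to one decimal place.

Q* ≈ 724.3 packs

With planned backorders, Q* = √(2DS/H) · √((H+B)/B).
√(2DS/H) = √(2 × 48,580 × 42.8 / 11.5) = 601.335.
√((H+B)/B) = √((11.5+25.5)/25.5) = 1.2046.
Q* ≈ 724.348.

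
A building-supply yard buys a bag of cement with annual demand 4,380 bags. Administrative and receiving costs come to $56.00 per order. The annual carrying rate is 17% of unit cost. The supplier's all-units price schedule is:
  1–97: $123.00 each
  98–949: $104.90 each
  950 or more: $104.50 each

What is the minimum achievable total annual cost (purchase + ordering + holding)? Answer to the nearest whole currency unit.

Holding cost per unit per year at price C is H = 0.17·C.
Candidates are each tier's EOQ (if it falls in that tier) and each price-break quantity.
Tier 1 ($123.00): EOQ = 153.2 exceeds tier's upper bound 97, so this tier is dominated.
EOQ at $104.90 = 165.9 (feasible in tier 2): TC = 4,380×$104.90 + (4,380/165.9)×56 + (165.9/2)×0.17×$104.90 = $462,419.73.
EOQ at $104.50 = 166.2 < 950, so use break Q=950: TC = 4,380×$104.50 + (4,380/950.0)×56 + (950.0/2)×0.17×$104.50 = $466,406.56.
Lowest total cost among the candidates is at Q = 165.9.

TC* ≈ $462,420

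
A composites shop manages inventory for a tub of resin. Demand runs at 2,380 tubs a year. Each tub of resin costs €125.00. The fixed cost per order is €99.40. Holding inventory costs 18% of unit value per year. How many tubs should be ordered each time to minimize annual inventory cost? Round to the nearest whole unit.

Holding cost H = 0.18 × €125.00 = €22.5000 per unit per year.
EOQ = √(2DS / H) = √(2 × 2,380 × 99.4 / 22.5).
= √(473,144 / 22.5) = √21,028.6222 ≈ 145.012.

Q* ≈ 145 tubs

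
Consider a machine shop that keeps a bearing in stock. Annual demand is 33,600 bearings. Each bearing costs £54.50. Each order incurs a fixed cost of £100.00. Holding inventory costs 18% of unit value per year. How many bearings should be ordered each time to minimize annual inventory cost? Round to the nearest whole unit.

Holding cost H = 0.18 × £54.50 = £9.8100 per unit per year.
EOQ = √(2DS / H) = √(2 × 33,600 × 100 / 9.81).
= √(6,720,000 / 9.81) = √685,015.2905 ≈ 827.657.

Q* ≈ 828 bearings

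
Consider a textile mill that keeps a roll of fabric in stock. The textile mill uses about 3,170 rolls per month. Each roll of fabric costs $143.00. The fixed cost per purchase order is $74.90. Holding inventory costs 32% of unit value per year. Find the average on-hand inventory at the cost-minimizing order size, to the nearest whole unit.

Annual demand D = 3,170 × 12 = 38,040.
Holding cost H = 0.32 × $143.00 = $45.7600 per unit per year.
EOQ = √(2DS/H) = √(2 × 38,040 × 74.9 / 45.76) ≈ 352.88.
Average inventory = Q*/2 ≈ 352.88 / 2 = 176.442.

Average inventory ≈ 176 rolls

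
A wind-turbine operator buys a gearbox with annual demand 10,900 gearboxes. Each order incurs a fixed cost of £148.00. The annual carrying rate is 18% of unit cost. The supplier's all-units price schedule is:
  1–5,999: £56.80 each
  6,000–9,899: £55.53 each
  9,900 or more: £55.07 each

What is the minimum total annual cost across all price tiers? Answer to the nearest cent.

TC* ≈ £624,863.41

Holding cost per unit per year at price C is H = 0.18·C.
Evaluate total cost at each tier's feasible EOQ or, if the EOQ is below the tier, at the tier's minimum quantity.
EOQ at £56.80 = 561.8 (feasible in tier 1): TC = 10,900×£56.80 + (10,900/561.8)×148 + (561.8/2)×0.18×£56.80 = £624,863.41.
EOQ at £55.53 = 568.1 < 6000, so use break Q=6000: TC = 10,900×£55.53 + (10,900/6000.0)×148 + (6000.0/2)×0.18×£55.53 = £635,532.07.
EOQ at £55.07 = 570.5 < 9900, so use break Q=9900: TC = 10,900×£55.07 + (10,900/9900.0)×148 + (9900.0/2)×0.18×£55.07 = £649,493.32.
Lowest total cost among the candidates is at Q = 561.8.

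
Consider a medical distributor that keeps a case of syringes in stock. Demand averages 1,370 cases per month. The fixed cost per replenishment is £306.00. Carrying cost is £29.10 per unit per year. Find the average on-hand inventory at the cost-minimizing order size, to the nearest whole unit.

Annual demand D = 1,370 × 12 = 16,440.
EOQ = √(2DS/H) = √(2 × 16,440 × 306 / 29.1) ≈ 588.00.
Average inventory = Q*/2 ≈ 588.00 / 2 = 294.002.

Average inventory ≈ 294 cases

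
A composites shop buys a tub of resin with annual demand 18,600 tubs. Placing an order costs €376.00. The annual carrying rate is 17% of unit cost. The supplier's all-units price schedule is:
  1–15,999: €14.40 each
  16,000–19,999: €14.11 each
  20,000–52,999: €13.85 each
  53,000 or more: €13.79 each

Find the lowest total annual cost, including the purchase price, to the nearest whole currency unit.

Holding cost per unit per year at price C is H = 0.17·C.
Candidates are each tier's EOQ (if it falls in that tier) and each price-break quantity.
EOQ at €14.40 = 2390.3 (feasible in tier 1): TC = 18,600×€14.40 + (18,600/2390.3)×376 + (2390.3/2)×0.17×€14.40 = €273,691.55.
EOQ at €14.11 = 2414.8 < 16000, so use break Q=16000: TC = 18,600×€14.11 + (18,600/16000.0)×376 + (16000.0/2)×0.17×€14.11 = €282,072.70.
EOQ at €13.85 = 2437.3 < 20000, so use break Q=20000: TC = 18,600×€13.85 + (18,600/20000.0)×376 + (20000.0/2)×0.17×€13.85 = €281,504.68.
EOQ at €13.79 = 2442.6 < 53000, so use break Q=53000: TC = 18,600×€13.79 + (18,600/53000.0)×376 + (53000.0/2)×0.17×€13.79 = €318,749.90.
Lowest total cost among the candidates is at Q = 2390.3.

TC* ≈ €273,692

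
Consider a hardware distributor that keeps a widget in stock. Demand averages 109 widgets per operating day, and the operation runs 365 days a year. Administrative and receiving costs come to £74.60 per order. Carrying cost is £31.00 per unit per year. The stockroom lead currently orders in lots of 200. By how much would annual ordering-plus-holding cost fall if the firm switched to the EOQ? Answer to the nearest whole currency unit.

Annual demand D = 109 × 365 = 39,785.
EOQ = √(2DS/H) = √(2 × 39,785 × 74.6 / 31) ≈ 437.59.
Cost at Q* = (D/Q*)S + (Q*/2)H = √(2DSH) ≈ £13,565.16.
Cost at Q = 200: (39,785/200)×74.6 + (200/2)×31 = £14,839.81 + £3,100.00 = £17,939.81.
Excess = £17,939.81 − £13,565.16 = £4,374.64.

Extra cost ≈ £4,375 per year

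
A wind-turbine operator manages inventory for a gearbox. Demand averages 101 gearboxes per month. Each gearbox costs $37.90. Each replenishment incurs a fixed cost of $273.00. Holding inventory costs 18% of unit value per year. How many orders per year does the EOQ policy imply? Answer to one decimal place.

Annual demand D = 101 × 12 = 1,212.
Holding cost H = 0.18 × $37.90 = $6.8220 per unit per year.
The optimal lot size = √(2DS/H) = √(2 × 1,212 × 273 / 6.822) ≈ 311.45.
Orders per year = D / Q* = 1,212 / 311.45 ≈ 3.891.

N ≈ 3.9 orders per year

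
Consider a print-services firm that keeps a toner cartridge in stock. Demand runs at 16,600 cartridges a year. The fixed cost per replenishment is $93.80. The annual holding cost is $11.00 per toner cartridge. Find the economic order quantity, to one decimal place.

Q* ≈ 532.1 cartridges

EOQ = √(2DS / H) = √(2 × 16,600 × 93.8 / 11).
= √(3,114,160 / 11) = √283,105.4545 ≈ 532.077.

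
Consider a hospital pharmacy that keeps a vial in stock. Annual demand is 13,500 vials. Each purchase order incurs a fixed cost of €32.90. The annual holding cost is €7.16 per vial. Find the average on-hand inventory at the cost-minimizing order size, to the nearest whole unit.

The optimal lot size = √(2DS/H) = √(2 × 13,500 × 32.9 / 7.16) ≈ 352.23.
Average inventory = Q*/2 ≈ 352.23 / 2 = 176.114.

Average inventory ≈ 176 vials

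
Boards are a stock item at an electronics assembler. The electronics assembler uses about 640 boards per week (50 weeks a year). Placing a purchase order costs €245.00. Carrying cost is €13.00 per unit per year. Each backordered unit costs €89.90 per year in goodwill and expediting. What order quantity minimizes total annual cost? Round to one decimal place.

Annual demand D = 640 × 50 = 32,000.
With planned backorders, Q* = √(2DS/H) · √((H+B)/B).
√(2DS/H) = √(2 × 32,000 × 245 / 13) = 1098.250.
√((H+B)/B) = √((13+89.9)/89.9) = 1.0699.
Q* ≈ 1174.977.

Q* ≈ 1,175.0 boards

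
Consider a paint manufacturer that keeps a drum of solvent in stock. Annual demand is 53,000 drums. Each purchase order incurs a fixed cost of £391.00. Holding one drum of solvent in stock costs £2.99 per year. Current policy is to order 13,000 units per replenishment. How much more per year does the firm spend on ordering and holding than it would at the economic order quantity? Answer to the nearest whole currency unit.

EOQ = √(2DS/H) = √(2 × 53,000 × 391 / 2.99) ≈ 3723.11.
Cost at Q* = (D/Q*)S + (Q*/2)H = √(2DSH) ≈ £11,132.10.
Cost at Q = 13,000: (53,000/13,000)×391 + (13,000/2)×2.99 = £1,594.08 + £19,435.00 = £21,029.08.
Excess = £21,029.08 − £11,132.10 = £9,896.98.

Extra cost ≈ £9,897 per year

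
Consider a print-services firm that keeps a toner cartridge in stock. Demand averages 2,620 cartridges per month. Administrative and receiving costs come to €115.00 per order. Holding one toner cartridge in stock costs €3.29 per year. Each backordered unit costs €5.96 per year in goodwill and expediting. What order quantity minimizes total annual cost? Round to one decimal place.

Q* ≈ 1,846.9 cartridges

Annual demand D = 2,620 × 12 = 31,440.
With planned backorders, Q* = √(2DS/H) · √((H+B)/B).
√(2DS/H) = √(2 × 31,440 × 115 / 3.29) = 1482.543.
√((H+B)/B) = √((3.29+5.96)/5.96) = 1.2458.
Q* ≈ 1846.949.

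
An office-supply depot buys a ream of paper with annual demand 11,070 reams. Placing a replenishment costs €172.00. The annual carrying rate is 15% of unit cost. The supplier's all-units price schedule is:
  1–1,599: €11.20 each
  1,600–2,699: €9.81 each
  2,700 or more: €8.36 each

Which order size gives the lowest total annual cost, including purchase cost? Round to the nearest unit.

Q* ≈ 2,700 reams

Holding cost per unit per year at price C is H = 0.15·C.
For each price level, check whether its EOQ is feasible; otherwise the best quantity at that price is the breakpoint.
EOQ at €11.20 = 1505.6 (feasible in tier 1): TC = 11,070×€11.20 + (11,070/1505.6)×172 + (1505.6/2)×0.15×€11.20 = €126,513.34.
EOQ at €9.81 = 1608.7 (feasible in tier 2): TC = 11,070×€9.81 + (11,070/1608.7)×172 + (1608.7/2)×0.15×€9.81 = €110,963.89.
EOQ at €8.36 = 1742.6 < 2700, so use break Q=2700: TC = 11,070×€8.36 + (11,070/2700.0)×172 + (2700.0/2)×0.15×€8.36 = €94,943.30.
Lowest total cost is €94,943.30 at Q = 2700.0.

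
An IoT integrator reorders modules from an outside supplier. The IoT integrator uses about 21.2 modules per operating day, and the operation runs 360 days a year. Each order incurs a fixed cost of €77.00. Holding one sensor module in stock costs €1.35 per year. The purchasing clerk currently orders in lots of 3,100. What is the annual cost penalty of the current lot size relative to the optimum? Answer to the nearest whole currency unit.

Extra cost ≈ €1,022 per year

Annual demand D = 21.2 × 360 = 7,632.
EOQ = √(2DS/H) = √(2 × 7,632 × 77 / 1.35) ≈ 933.07.
Cost at Q* = (D/Q*)S + (Q*/2)H = √(2DSH) ≈ €1,259.64.
Cost at Q = 3,100: (7,632/3,100)×77 + (3,100/2)×1.35 = €189.57 + €2,092.50 = €2,282.07.
Excess = €2,282.07 − €1,259.64 = €1,022.43.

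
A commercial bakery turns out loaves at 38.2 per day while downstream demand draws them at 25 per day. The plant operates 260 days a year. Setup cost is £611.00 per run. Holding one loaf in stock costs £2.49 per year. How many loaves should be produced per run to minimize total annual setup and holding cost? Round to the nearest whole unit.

Annual demand D = 25 × 260 = 6,500.
Production build-up factor (1 − d/p) = 1 − 25/38.2 = 0.3455.
Q* = √(2DS / (H(1 − d/p))) = √(2 × 6,500 × 611 / (2.49 × 0.3455)).
= √(7,943,000 / 0.8604) ≈ 3038.347.

Q* ≈ 3,038 loaves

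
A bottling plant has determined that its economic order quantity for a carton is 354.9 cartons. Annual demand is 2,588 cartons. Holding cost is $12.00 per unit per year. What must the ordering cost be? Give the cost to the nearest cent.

Invert the EOQ relation Q*² = 2DS/H.
From Q* = √(2DS/H): S = Q*²H / (2D) = 354.9² × 12 / (2 × 2,588) = 292.0108.

S ≈ $292.01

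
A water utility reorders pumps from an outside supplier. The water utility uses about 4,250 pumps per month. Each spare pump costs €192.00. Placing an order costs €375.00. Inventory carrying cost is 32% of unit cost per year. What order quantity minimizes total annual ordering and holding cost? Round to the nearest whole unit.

Annual demand D = 4,250 × 12 = 51,000.
Holding cost H = 0.32 × €192.00 = €61.4400 per unit per year.
EOQ = √(2DS / H) = √(2 × 51,000 × 375 / 61.44).
= √(38,250,000 / 61.44) = √622,558.5938 ≈ 789.024.

Q* ≈ 789 pumps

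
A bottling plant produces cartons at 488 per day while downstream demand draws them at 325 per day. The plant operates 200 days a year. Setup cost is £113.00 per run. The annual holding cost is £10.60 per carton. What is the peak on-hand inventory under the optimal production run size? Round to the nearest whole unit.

I_max ≈ 680 cartons

Annual demand D = 325 × 200 = 65,000.
Production build-up factor (1 − d/p) = 1 − 325/488 = 0.3340.
Q* = √(2DS / (H(1 − d/p))) = √(2 × 65,000 × 113 / (10.6 × 0.3340)).
= √(14,690,000 / 3.5406) ≈ 2036.920.
Maximum inventory = Q*(1 − d/p) = 2036.920 × 0.3340 ≈ 680.365.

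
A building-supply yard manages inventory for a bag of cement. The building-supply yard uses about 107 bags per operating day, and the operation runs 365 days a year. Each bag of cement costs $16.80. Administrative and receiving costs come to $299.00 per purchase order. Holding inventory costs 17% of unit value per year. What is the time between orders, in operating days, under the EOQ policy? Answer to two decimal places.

T ≈ 26.73 days

Annual demand D = 107 × 365 = 39,055.
Holding cost H = 0.17 × $16.80 = $2.8560 per unit per year.
EOQ = √(2DS/H) = √(2 × 39,055 × 299 / 2.856) ≈ 2859.63.
Cycle time = Q*/D × 365 = 2859.63 / 39,055 × 365 ≈ 26.726 days.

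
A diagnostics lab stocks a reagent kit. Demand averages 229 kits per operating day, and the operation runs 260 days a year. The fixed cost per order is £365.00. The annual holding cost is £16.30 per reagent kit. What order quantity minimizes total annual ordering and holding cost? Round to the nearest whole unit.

Q* ≈ 1,633 kits

Annual demand D = 229 × 260 = 59,540.
EOQ = √(2DS / H) = √(2 × 59,540 × 365 / 16.3).
= √(43,464,200 / 16.3) = √2,666,515.3374 ≈ 1632.947.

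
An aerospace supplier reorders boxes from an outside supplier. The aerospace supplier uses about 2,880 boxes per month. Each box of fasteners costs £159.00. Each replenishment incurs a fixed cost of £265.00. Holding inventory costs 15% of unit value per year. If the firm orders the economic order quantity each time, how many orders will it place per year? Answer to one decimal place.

N ≈ 39.4 orders per year

Annual demand D = 2,880 × 12 = 34,560.
Holding cost H = 0.15 × £159.00 = £23.8500 per unit per year.
Q* = √(2DS/H) = √(2 × 34,560 × 265 / 23.85) ≈ 876.36.
Orders per year = D / Q* = 34,560 / 876.36 ≈ 39.436.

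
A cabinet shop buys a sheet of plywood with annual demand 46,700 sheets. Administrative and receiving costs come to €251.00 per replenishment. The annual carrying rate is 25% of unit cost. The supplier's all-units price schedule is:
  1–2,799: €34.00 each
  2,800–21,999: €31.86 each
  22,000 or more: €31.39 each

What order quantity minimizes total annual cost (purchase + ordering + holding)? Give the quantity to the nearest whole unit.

Q* ≈ 2,800 sheets

Holding cost per unit per year at price C is H = 0.25·C.
Candidates are each tier's EOQ (if it falls in that tier) and each price-break quantity.
EOQ at €34.00 = 1660.7 (feasible in tier 1): TC = 46,700×€34.00 + (46,700/1660.7)×251 + (1660.7/2)×0.25×€34.00 = €1,601,916.26.
EOQ at €31.86 = 1715.6 < 2800, so use break Q=2800: TC = 46,700×€31.86 + (46,700/2800.0)×251 + (2800.0/2)×0.25×€31.86 = €1,503,199.32.
EOQ at €31.39 = 1728.4 < 22000, so use break Q=22000: TC = 46,700×€31.39 + (46,700/22000.0)×251 + (22000.0/2)×0.25×€31.39 = €1,552,768.30.
Lowest total cost is €1,503,199.32 at Q = 2800.0.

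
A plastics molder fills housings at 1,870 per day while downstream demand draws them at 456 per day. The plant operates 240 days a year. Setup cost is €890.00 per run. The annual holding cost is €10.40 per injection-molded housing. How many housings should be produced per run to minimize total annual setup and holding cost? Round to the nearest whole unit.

Q* ≈ 4,977 housings

Annual demand D = 456 × 240 = 109,440.
Production build-up factor (1 − d/p) = 1 − 456/1,870 = 0.7561.
Q* = √(2DS / (H(1 − d/p))) = √(2 × 109,440 × 890 / (10.4 × 0.7561)).
= √(194,803,200 / 7.864) ≈ 4977.113.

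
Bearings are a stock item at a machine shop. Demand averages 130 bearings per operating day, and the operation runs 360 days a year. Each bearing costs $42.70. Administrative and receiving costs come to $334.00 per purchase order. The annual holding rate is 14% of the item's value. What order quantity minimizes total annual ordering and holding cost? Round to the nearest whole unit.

Annual demand D = 130 × 360 = 46,800.
Holding cost H = 0.14 × $42.70 = $5.9780 per unit per year.
EOQ = √(2DS / H) = √(2 × 46,800 × 334 / 5.978).
= √(31,262,400 / 5.978) = √5,229,575.1087 ≈ 2286.826.

Q* ≈ 2,287 bearings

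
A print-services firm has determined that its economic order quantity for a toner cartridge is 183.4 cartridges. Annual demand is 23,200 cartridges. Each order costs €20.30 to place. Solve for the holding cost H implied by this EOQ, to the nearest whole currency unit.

H ≈ €28

Squaring Q* = √(2DS/H) gives Q*² = 2DS/H.
From Q* = √(2DS/H): H = 2DS / Q*² = 2 × 23,200 × 20.3 / 183.4² = 28.0037.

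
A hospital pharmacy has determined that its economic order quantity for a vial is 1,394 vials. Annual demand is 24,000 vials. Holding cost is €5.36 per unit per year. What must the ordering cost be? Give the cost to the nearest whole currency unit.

Invert the EOQ relation Q*² = 2DS/H.
From Q* = √(2DS/H): S = Q*²H / (2D) = 1,394² × 5.36 / (2 × 24,000) = 216.9947.

S ≈ €217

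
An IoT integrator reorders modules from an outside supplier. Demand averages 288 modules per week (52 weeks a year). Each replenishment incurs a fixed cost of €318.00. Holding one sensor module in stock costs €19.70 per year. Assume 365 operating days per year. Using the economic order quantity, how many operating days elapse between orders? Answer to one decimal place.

T ≈ 16.9 days

Annual demand D = 288 × 52 = 14,976.
Q* = √(2DS/H) = √(2 × 14,976 × 318 / 19.7) ≈ 695.33.
Cycle time = Q*/D × 365 = 695.33 / 14,976 × 365 ≈ 16.947 days.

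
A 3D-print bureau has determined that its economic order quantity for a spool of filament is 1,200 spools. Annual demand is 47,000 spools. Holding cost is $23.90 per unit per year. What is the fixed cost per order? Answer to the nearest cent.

S ≈ $366.13

Squaring Q* = √(2DS/H) gives Q*² = 2DS/H.
From Q* = √(2DS/H): S = Q*²H / (2D) = 1,200² × 23.9 / (2 × 47,000) = 366.1277.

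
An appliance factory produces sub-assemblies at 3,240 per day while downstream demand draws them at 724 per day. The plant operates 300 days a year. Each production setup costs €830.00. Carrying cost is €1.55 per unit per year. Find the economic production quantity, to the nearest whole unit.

Annual demand D = 724 × 300 = 217,200.
Production build-up factor (1 − d/p) = 1 − 724/3,240 = 0.7765.
Q* = √(2DS / (H(1 − d/p))) = √(2 × 217,200 × 830 / (1.55 × 0.7765)).
= √(360,552,000 / 1.2036) ≈ 17307.538.

Q* ≈ 17,308 sub-assemblies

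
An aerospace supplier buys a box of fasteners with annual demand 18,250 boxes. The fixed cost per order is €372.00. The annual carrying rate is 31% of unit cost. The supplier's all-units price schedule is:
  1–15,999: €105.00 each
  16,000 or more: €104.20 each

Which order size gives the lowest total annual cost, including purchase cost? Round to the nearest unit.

Q* ≈ 646 boxes

Holding cost per unit per year at price C is H = 0.31·C.
Evaluate total cost at each tier's feasible EOQ or, if the EOQ is below the tier, at the tier's minimum quantity.
EOQ at €105.00 = 645.9 (feasible in tier 1): TC = 18,250×€105.00 + (18,250/645.9)×372 + (645.9/2)×0.31×€105.00 = €1,937,272.94.
EOQ at €104.20 = 648.3 < 16000, so use break Q=16000: TC = 18,250×€104.20 + (18,250/16000.0)×372 + (16000.0/2)×0.31×€104.20 = €2,160,490.31.
Lowest total cost is €1,937,272.94 at Q = 645.9.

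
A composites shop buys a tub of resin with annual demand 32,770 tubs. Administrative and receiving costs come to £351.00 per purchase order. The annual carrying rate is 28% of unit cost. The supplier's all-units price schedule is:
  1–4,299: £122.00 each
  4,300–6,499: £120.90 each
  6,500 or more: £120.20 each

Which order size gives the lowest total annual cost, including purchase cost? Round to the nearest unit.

Q* ≈ 821 tubs

Holding cost per unit per year at price C is H = 0.28·C.
Evaluate total cost at each tier's feasible EOQ or, if the EOQ is below the tier, at the tier's minimum quantity.
EOQ at £122.00 = 820.6 (feasible in tier 1): TC = 32,770×£122.00 + (32,770/820.6)×351 + (820.6/2)×0.28×£122.00 = £4,025,972.75.
EOQ at £120.90 = 824.4 < 4300, so use break Q=4300: TC = 32,770×£120.90 + (32,770/4300.0)×351 + (4300.0/2)×0.28×£120.90 = £4,037,349.75.
EOQ at £120.20 = 826.8 < 6500, so use break Q=6500: TC = 32,770×£120.20 + (32,770/6500.0)×351 + (6500.0/2)×0.28×£120.20 = £4,050,105.58.
Lowest total cost is £4,025,972.75 at Q = 820.6.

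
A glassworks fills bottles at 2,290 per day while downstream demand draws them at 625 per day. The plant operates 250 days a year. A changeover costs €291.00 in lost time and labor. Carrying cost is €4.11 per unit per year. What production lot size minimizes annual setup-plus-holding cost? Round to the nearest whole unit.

Annual demand D = 625 × 250 = 156,250.
Production build-up factor (1 − d/p) = 1 − 625/2,290 = 0.7271.
Q* = √(2DS / (H(1 − d/p))) = √(2 × 156,250 × 291 / (4.11 × 0.7271)).
= √(90,937,500 / 2.9883) ≈ 5516.469.

Q* ≈ 5,516 bottles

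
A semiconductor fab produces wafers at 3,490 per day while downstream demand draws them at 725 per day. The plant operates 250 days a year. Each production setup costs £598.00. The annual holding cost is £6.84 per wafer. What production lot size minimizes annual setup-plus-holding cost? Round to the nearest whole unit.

Annual demand D = 725 × 250 = 181,250.
Production build-up factor (1 − d/p) = 1 − 725/3,490 = 0.7923.
Q* = √(2DS / (H(1 − d/p))) = √(2 × 181,250 × 598 / (6.84 × 0.7923)).
= √(216,775,000 / 5.4191) ≈ 6324.726.

Q* ≈ 6,325 wafers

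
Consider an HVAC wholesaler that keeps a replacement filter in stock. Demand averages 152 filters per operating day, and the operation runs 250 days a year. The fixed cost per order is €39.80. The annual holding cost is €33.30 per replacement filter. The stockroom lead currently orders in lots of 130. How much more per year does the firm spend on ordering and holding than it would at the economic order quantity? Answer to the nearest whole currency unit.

Extra cost ≈ €3,762 per year

Annual demand D = 152 × 250 = 38,000.
EOQ = √(2DS/H) = √(2 × 38,000 × 39.8 / 33.3) ≈ 301.39.
Cost at Q* = (D/Q*)S + (Q*/2)H = √(2DSH) ≈ €10,036.23.
Cost at Q = 130: (38,000/130)×39.8 + (130/2)×33.3 = €11,633.85 + €2,164.50 = €13,798.35.
Excess = €13,798.35 − €10,036.23 = €3,762.12.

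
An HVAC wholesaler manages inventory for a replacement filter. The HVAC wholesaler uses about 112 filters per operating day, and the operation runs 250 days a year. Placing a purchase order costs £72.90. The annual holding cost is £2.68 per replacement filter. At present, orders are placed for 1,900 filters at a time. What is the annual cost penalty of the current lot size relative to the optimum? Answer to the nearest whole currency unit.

Extra cost ≈ £313 per year

Annual demand D = 112 × 250 = 28,000.
EOQ = √(2DS/H) = √(2 × 28,000 × 72.9 / 2.68) ≈ 1234.21.
Cost at Q* = (D/Q*)S + (Q*/2)H = √(2DSH) ≈ £3,307.69.
Cost at Q = 1,900: (28,000/1,900)×72.9 + (1,900/2)×2.68 = £1,074.32 + £2,546.00 = £3,620.32.
Excess = £3,620.32 − £3,307.69 = £312.62.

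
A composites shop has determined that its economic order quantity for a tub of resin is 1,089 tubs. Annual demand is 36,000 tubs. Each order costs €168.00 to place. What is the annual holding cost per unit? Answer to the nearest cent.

The basic EOQ model gives Q* = √(2DS/H); rearrange for the unknown.
From Q* = √(2DS/H): H = 2DS / Q*² = 2 × 36,000 × 168 / 1,089² = 10.1997.

H ≈ €10.20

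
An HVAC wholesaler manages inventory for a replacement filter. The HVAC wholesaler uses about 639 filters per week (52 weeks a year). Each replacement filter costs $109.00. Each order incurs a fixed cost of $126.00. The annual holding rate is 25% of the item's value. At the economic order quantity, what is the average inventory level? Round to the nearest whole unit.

Average inventory ≈ 277 filters

Annual demand D = 639 × 52 = 33,228.
Holding cost H = 0.25 × $109.00 = $27.2500 per unit per year.
The optimal lot size = √(2DS/H) = √(2 × 33,228 × 126 / 27.25) ≈ 554.33.
Average inventory = Q*/2 ≈ 554.33 / 2 = 277.165.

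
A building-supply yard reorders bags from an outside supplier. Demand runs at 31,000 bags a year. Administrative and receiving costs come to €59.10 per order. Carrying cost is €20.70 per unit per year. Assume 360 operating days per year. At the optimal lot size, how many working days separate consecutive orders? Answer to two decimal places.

T ≈ 4.89 days

EOQ = √(2DS/H) = √(2 × 31,000 × 59.1 / 20.7) ≈ 420.73.
Cycle time = Q*/D × 360 = 420.73 / 31,000 × 360 ≈ 4.886 days.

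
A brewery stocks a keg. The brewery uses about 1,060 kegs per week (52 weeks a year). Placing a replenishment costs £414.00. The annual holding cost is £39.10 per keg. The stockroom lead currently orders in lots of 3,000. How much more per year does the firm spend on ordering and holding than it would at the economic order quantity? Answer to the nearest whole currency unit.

Annual demand D = 1,060 × 52 = 55,120.
EOQ = √(2DS/H) = √(2 × 55,120 × 414 / 39.1) ≈ 1080.39.
Cost at Q* = (D/Q*)S + (Q*/2)H = √(2DSH) ≈ £42,243.33.
Cost at Q = 3,000: (55,120/3,000)×414 + (3,000/2)×39.1 = £7,606.56 + £58,650.00 = £66,256.56.
Excess = £66,256.56 − £42,243.33 = £24,013.23.

Extra cost ≈ £24,013 per year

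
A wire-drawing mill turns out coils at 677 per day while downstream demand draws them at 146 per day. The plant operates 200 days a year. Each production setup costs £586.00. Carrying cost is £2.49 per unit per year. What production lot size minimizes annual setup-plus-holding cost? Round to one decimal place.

Q* ≈ 4,186.0 coils

Annual demand D = 146 × 200 = 29,200.
Production build-up factor (1 − d/p) = 1 − 146/677 = 0.7843.
Q* = √(2DS / (H(1 − d/p))) = √(2 × 29,200 × 586 / (2.49 × 0.7843)).
= √(34,222,400 / 1.953) ≈ 4186.033.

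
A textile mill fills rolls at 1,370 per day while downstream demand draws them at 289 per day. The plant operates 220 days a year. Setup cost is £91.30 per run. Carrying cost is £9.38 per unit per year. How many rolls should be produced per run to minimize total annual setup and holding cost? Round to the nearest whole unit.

Q* ≈ 1,252 rolls

Annual demand D = 289 × 220 = 63,580.
Production build-up factor (1 − d/p) = 1 − 289/1,370 = 0.7891.
Q* = √(2DS / (H(1 − d/p))) = √(2 × 63,580 × 91.3 / (9.38 × 0.7891)).
= √(11,609,708 / 7.4013) ≈ 1252.439.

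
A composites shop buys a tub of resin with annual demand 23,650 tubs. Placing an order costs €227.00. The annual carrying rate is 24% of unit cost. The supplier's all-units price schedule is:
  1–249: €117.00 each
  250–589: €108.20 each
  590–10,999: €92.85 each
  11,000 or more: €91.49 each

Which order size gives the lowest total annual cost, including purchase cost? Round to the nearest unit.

Q* ≈ 694 tubs

Holding cost per unit per year at price C is H = 0.24·C.
Candidates are each tier's EOQ (if it falls in that tier) and each price-break quantity.
Tier 1 (€117.00): EOQ = 618.4 exceeds tier's upper bound 249, so this tier is dominated.
Tier 2 (€108.20): EOQ = 643.0 exceeds tier's upper bound 589, so this tier is dominated.
EOQ at €92.85 = 694.1 (feasible in tier 3): TC = 23,650×€92.85 + (23,650/694.1)×227 + (694.1/2)×0.24×€92.85 = €2,211,370.71.
EOQ at €91.49 = 699.3 < 11000, so use break Q=11000: TC = 23,650×€91.49 + (23,650/11000.0)×227 + (11000.0/2)×0.24×€91.49 = €2,284,993.35.
Lowest total cost is €2,211,370.71 at Q = 694.1.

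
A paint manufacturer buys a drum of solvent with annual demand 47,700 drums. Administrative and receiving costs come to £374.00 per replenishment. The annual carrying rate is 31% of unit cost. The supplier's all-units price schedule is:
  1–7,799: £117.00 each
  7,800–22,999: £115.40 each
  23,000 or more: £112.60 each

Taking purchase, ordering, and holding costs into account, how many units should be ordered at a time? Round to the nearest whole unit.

Q* ≈ 992 drums

Holding cost per unit per year at price C is H = 0.31·C.
For each price level, check whether its EOQ is feasible; otherwise the best quantity at that price is the breakpoint.
EOQ at £117.00 = 991.8 (feasible in tier 1): TC = 47,700×£117.00 + (47,700/991.8)×374 + (991.8/2)×0.31×£117.00 = £5,616,873.59.
EOQ at £115.40 = 998.7 < 7800, so use break Q=7800: TC = 47,700×£115.40 + (47,700/7800.0)×374 + (7800.0/2)×0.31×£115.40 = £5,646,385.75.
EOQ at £112.60 = 1011.0 < 23000, so use break Q=23000: TC = 47,700×£112.60 + (47,700/23000.0)×374 + (23000.0/2)×0.31×£112.60 = £5,773,214.64.
Lowest total cost is £5,616,873.59 at Q = 991.8.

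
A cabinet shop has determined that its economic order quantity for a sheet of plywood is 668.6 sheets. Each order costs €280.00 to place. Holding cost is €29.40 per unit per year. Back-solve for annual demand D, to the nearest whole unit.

D ≈ 23,469 sheets per year

Invert the EOQ relation Q*² = 2DS/H.
From Q* = √(2DS/H): D = Q*²H / (2S) = 668.6² × 29.4 / (2 × 280) = 23468.863.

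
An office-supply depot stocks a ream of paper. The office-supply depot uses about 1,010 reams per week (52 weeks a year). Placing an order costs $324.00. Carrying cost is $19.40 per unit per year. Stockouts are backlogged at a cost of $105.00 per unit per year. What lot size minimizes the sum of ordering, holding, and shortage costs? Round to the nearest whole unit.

Annual demand D = 1,010 × 52 = 52,520.
With planned backorders, Q* = √(2DS/H) · √((H+B)/B).
√(2DS/H) = √(2 × 52,520 × 324 / 19.4) = 1324.491.
√((H+B)/B) = √((19.4+105)/105) = 1.0885.
Q* ≈ 1441.666.

Q* ≈ 1,442 reams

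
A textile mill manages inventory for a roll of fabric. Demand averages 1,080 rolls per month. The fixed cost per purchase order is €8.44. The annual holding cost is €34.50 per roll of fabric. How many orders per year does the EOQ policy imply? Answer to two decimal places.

N ≈ 162.75 orders per year

Annual demand D = 1,080 × 12 = 12,960.
EOQ = √(2DS/H) = √(2 × 12,960 × 8.44 / 34.5) ≈ 79.63.
Orders per year = D / Q* = 12,960 / 79.63 ≈ 162.752.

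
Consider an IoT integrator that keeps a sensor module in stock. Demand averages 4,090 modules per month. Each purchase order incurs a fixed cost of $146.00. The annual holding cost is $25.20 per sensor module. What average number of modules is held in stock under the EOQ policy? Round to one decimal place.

Annual demand D = 4,090 × 12 = 49,080.
Q* = √(2DS/H) = √(2 × 49,080 × 146 / 25.2) ≈ 754.13.
Average inventory = Q*/2 ≈ 754.13 / 2 = 377.063.

Average inventory ≈ 377.1 modules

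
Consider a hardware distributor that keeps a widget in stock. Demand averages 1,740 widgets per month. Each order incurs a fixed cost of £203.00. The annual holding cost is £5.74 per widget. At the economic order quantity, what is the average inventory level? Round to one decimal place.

Annual demand D = 1,740 × 12 = 20,880.
The optimal lot size = √(2DS/H) = √(2 × 20,880 × 203 / 5.74) ≈ 1215.27.
Average inventory = Q*/2 ≈ 1215.27 / 2 = 607.634.

Average inventory ≈ 607.6 widgets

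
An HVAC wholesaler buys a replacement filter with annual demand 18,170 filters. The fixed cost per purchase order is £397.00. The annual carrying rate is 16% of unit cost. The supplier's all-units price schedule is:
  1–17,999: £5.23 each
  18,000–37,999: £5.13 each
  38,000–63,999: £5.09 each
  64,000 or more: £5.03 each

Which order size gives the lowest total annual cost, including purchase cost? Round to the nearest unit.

Holding cost per unit per year at price C is H = 0.16·C.
Evaluate total cost at each tier's feasible EOQ or, if the EOQ is below the tier, at the tier's minimum quantity.
EOQ at £5.23 = 4152.2 (feasible in tier 1): TC = 18,170×£5.23 + (18,170/4152.2)×397 + (4152.2/2)×0.16×£5.23 = £98,503.65.
EOQ at £5.13 = 4192.5 < 18000, so use break Q=18000: TC = 18,170×£5.13 + (18,170/18000.0)×397 + (18000.0/2)×0.16×£5.13 = £101,000.05.
EOQ at £5.09 = 4208.9 < 38000, so use break Q=38000: TC = 18,170×£5.09 + (18,170/38000.0)×397 + (38000.0/2)×0.16×£5.09 = £108,148.73.
EOQ at £5.03 = 4233.9 < 64000, so use break Q=64000: TC = 18,170×£5.03 + (18,170/64000.0)×397 + (64000.0/2)×0.16×£5.03 = £117,261.41.
Lowest total cost is £98,503.65 at Q = 4152.2.

Q* ≈ 4,152 filters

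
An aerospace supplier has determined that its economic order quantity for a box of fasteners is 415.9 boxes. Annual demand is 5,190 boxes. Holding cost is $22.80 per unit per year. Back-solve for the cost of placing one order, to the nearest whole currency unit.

S ≈ $380

Invert the EOQ relation Q*² = 2DS/H.
From Q* = √(2DS/H): S = Q*²H / (2D) = 415.9² × 22.8 / (2 × 5,190) = 379.9403.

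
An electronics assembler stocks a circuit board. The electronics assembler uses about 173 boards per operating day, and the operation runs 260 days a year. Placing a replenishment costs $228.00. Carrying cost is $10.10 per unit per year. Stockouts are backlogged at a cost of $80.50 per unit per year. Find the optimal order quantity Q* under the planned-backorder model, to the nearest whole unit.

Annual demand D = 173 × 260 = 44,980.
With planned backorders, Q* = √(2DS/H) · √((H+B)/B).
√(2DS/H) = √(2 × 44,980 × 228 / 10.1) = 1425.054.
√((H+B)/B) = √((10.1+80.5)/80.5) = 1.0609.
Q* ≈ 1511.811.

Q* ≈ 1,512 boards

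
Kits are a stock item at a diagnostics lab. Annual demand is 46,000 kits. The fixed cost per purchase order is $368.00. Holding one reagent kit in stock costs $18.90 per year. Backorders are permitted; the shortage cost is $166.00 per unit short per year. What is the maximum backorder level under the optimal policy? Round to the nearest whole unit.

With planned backorders, Q* = √(2DS/H) · √((H+B)/B).
√(2DS/H) = √(2 × 46,000 × 368 / 18.9) = 1338.403.
√((H+B)/B) = √((18.9+166)/166) = 1.0554.
Q* ≈ 1412.542.
S* = Q* · H/(H+B) = 1412.542 × 18.9/184.9 ≈ 144.386.

S* ≈ 144 kits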